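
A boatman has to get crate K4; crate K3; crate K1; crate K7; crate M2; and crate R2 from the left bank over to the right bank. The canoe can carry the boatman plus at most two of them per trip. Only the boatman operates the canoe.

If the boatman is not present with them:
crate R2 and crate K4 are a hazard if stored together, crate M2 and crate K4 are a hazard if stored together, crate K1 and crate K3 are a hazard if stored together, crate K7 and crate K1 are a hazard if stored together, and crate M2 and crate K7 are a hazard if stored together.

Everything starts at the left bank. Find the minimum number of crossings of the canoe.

Whatever the first load, the items left behind include a forbidden pair without the boatman. No opening move is safe, so no plan exists.

impossible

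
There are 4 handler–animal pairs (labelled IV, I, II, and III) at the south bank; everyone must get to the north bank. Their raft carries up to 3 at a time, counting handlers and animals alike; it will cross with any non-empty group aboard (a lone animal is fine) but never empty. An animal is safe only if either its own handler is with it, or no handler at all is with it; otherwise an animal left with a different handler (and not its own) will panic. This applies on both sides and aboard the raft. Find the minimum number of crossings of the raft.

Counting alone: each trip to the north bank takes at most 3 across and each return brings at least 1 back, so after t trips out (and t−1 returns) at most 3t − (t−1) of the 8 are across; that first reaches 8 at t = 4, so at least 7 crossings are needed.
The safety rule pushes this higher. Following every safe sequence of crossings, the most of the 8 that can be at the north bank as the raft arrives there on crossing 7 is 7 — never all 8.
So no plan with fewer than 9 crossings exists, and this one achieves 9:
1. animal IV and handler IV cross → the north bank.
2. handler IV crosses ← the south bank.
3. animal I, handler I, and handler IV cross → the north bank.
4. animal IV and handler IV cross ← the south bank.
5. handler II, handler III, and handler IV cross → the north bank.
6. animal I crosses ← the south bank.
7. animal I and animal IV cross → the north bank.
8. animal IV crosses ← the south bank.
9. animal II, animal III, and animal IV cross → the north bank.

9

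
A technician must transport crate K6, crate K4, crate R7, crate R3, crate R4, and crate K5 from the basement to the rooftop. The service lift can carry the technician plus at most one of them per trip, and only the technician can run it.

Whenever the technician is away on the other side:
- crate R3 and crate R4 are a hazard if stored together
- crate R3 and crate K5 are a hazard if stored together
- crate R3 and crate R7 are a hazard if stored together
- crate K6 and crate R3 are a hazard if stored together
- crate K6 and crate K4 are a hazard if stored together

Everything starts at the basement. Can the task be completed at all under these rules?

No

Whatever the first load, the items left behind include a forbidden pair without the technician. No opening move is safe, so no plan exists.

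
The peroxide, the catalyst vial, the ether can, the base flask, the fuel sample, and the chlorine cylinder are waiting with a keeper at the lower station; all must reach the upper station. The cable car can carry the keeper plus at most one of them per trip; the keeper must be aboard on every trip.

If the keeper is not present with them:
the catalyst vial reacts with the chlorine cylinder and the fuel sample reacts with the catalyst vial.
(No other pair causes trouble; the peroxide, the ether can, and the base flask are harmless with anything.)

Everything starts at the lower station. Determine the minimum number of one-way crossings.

Counting alone: the keeper can take at most 1 across per trip to the upper station, so moving all 6 needs at least 6 loaded trips out, with a return between consecutive ones — at least 11 crossings.
The safety rule pushes this higher. Following every safe sequence of crossings, the most of the 6 that can be at the upper station as the cable car arrives there on crossing 11 is 5 — never all 6.
So no plan with fewer than 13 crossings exists, and this one achieves 13:
1. Keeper goes to the upper station with the catalyst vial.  [the lower station: the base flask, the chlorine cylinder, the ether can, the fuel sample, the peroxide | the upper station: the catalyst vial]
2. Keeper goes back to the lower station alone.  [the lower station: the base flask, the chlorine cylinder, the ether can, the fuel sample, the peroxide | the upper station: the catalyst vial]
3. Keeper goes to the upper station with the peroxide.  [the lower station: the base flask, the chlorine cylinder, the ether can, the fuel sample | the upper station: the catalyst vial, the peroxide]
4. Keeper goes back to the lower station alone.  [the lower station: the base flask, the chlorine cylinder, the ether can, the fuel sample | the upper station: the catalyst vial, the peroxide]
5. Keeper goes to the upper station with the ether can.  [the lower station: the base flask, the chlorine cylinder, the fuel sample | the upper station: the catalyst vial, the ether can, the peroxide]
6. Keeper goes back to the lower station alone.  [the lower station: the base flask, the chlorine cylinder, the fuel sample | the upper station: the catalyst vial, the ether can, the peroxide]
7. Keeper goes to the upper station with the base flask.  [the lower station: the chlorine cylinder, the fuel sample | the upper station: the base flask, the catalyst vial, the ether can, the peroxide]
8. Keeper goes back to the lower station alone.  [the lower station: the chlorine cylinder, the fuel sample | the upper station: the base flask, the catalyst vial, the ether can, the peroxide]
9. Keeper goes to the upper station with the fuel sample.  [the lower station: the chlorine cylinder | the upper station: the base flask, the catalyst vial, the ether can, the fuel sample, the peroxide]
10. Keeper goes back to the lower station with the catalyst vial.  [the lower station: the catalyst vial, the chlorine cylinder | the upper station: the base flask, the ether can, the fuel sample, the peroxide]
11. Keeper goes to the upper station with the chlorine cylinder.  [the lower station: the catalyst vial | the upper station: the base flask, the chlorine cylinder, the ether can, the fuel sample, the peroxide]
12. Keeper goes back to the lower station alone.  [the lower station: the catalyst vial | the upper station: the base flask, the chlorine cylinder, the ether can, the fuel sample, the peroxide]
13. Keeper goes to the upper station with the catalyst vial.  [the lower station: — | the upper station: the base flask, the catalyst vial, the chlorine cylinder, the ether can, the fuel sample, the peroxide]

13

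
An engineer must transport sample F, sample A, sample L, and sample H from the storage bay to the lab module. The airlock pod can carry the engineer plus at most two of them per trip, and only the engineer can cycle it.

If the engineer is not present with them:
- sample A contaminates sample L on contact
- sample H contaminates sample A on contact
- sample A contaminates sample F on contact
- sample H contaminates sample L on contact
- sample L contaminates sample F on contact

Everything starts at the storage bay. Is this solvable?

1. Engineer goes to the lab module with sample A and sample L.
2. Engineer goes back to the storage bay with sample A.
3. Engineer goes to the lab module with sample F and sample H.
4. Engineer goes back to the storage bay with sample L.
5. Engineer goes to the lab module with sample A and sample L.

Yes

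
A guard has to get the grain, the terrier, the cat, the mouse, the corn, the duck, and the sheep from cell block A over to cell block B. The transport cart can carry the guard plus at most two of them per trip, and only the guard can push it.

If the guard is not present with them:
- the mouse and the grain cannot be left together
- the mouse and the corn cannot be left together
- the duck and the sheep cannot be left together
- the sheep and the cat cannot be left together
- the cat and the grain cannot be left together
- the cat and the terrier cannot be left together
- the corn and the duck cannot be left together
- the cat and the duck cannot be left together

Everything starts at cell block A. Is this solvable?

No

Whatever the first load, the items left behind include a forbidden pair without the guard. No opening move is safe, so no plan exists.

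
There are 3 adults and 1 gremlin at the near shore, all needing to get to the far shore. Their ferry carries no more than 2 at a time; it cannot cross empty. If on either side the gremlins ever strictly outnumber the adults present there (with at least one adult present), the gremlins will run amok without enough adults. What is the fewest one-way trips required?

5

Counting alone: each trip to the far shore takes at most 2 across and each return brings at least 1 back, so after t trips out (and t−1 returns) at most 2t − (t−1) of the 4 are across; that first reaches 4 at t = 3, so at least 5 crossings are needed.
The plan below uses exactly 5 crossings, so it is optimal:
1. 1 adult and 1 gremlin → the far shore.  (the near shore: 2A 0G; the far shore: 1A 1G)
2. 1 gremlin ← the near shore.  (the near shore: 2A 1G; the far shore: 1A 0G)
3. 1 adult and 1 gremlin → the far shore.  (the near shore: 1A 0G; the far shore: 2A 1G)
4. 1 gremlin ← the near shore.  (the near shore: 1A 1G; the far shore: 2A 0G)
5. 1 adult and 1 gremlin → the far shore.  (the near shore: 0A 0G; the far shore: 3A 1G)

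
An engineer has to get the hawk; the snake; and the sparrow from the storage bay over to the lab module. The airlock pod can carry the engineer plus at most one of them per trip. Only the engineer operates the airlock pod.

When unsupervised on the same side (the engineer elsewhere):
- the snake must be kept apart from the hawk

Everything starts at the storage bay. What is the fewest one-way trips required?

5

Counting alone: the engineer can take at most 1 across per trip to the lab module, so moving all 3 needs at least 3 loaded trips out, with a return between consecutive ones — at least 5 crossings.
The plan below uses exactly 5 crossings, so it is optimal:
1. Engineer goes to the lab module with the hawk.
2. Engineer goes back to the storage bay alone.
3. Engineer goes to the lab module with the sparrow.
4. Engineer goes back to the storage bay alone.
5. Engineer goes to the lab module with the snake.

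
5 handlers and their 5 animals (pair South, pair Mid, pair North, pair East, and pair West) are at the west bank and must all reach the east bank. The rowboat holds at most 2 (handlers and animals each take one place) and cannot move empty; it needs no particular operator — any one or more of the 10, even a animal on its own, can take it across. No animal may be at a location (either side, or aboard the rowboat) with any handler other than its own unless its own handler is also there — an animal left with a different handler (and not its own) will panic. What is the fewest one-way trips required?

impossible

Following every safe sequence of crossings from the start, the most of the 10 that can be at the east bank as the rowboat arrives there on crossings 1, 3, 5, 7 is 2, 3, 4, 5 respectively; the best ever achieved is 5 of 10.
From crossing 9 on, no configuration arises that was not already reachable earlier: only 82 distinct safe configurations (who is on which side, and where the rowboat is) can ever be reached, none of them has everyone across, and every continuation just revisits them. So no valid plan exists.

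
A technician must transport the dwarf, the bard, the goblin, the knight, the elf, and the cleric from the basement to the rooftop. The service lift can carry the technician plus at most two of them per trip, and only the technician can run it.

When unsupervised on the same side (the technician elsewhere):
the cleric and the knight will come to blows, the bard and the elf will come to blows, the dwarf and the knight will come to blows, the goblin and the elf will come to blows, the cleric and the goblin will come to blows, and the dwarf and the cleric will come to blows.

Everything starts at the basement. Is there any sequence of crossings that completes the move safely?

No

Whatever the first load, the items left behind include a forbidden pair without the technician. No opening move is safe, so no plan exists.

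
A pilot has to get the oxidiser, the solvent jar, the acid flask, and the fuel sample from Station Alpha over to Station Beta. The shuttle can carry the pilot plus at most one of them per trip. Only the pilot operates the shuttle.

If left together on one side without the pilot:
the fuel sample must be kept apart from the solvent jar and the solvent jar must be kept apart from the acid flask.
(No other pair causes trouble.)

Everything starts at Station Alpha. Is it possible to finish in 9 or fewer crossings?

Yes — this plan uses 9 crossings (≤ 9):
1. Pilot goes to Station Beta with the solvent jar.
2. Pilot goes back to Station Alpha alone.
3. Pilot goes to Station Beta with the oxidiser.
4. Pilot goes back to Station Alpha alone.
5. Pilot goes to Station Beta with the acid flask.
6. Pilot goes back to Station Alpha with the solvent jar.
7. Pilot goes to Station Beta with the fuel sample.
8. Pilot goes back to Station Alpha alone.
9. Pilot goes to Station Beta with the solvent jar.

Yes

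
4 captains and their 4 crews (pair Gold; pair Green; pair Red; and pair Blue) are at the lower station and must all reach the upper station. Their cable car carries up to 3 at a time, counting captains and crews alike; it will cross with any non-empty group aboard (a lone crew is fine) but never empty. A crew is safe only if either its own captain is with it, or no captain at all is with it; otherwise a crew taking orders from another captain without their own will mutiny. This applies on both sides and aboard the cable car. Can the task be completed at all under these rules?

Yes

1. captain Gold and crew Gold cross → the upper station.
2. captain Gold crosses ← the lower station.
3. captain Gold, captain Green, and crew Green cross → the upper station.
4. captain Gold and crew Gold cross ← the lower station.
5. captain Blue, captain Gold, and captain Red cross → the upper station.
6. crew Green crosses ← the lower station.
7. crew Gold and crew Green cross → the upper station.
8. crew Gold crosses ← the lower station.
9. crew Blue, crew Gold, and crew Red cross → the upper station.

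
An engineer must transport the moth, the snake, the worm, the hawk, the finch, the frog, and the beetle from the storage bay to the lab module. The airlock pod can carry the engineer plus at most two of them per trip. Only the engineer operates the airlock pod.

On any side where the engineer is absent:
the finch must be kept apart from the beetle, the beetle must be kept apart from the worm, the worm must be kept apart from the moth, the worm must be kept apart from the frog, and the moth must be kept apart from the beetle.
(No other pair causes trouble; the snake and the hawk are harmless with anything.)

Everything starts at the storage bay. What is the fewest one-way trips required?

11

Counting alone: the engineer can take at most 2 across per trip to the lab module, so moving all 7 needs at least 4 loaded trips out, with a return between consecutive ones — at least 7 crossings.
The safety rule pushes this higher. Following every safe sequence of crossings, the most of the 7 that can be at the lab module as the airlock pod arrives there on crossings 7, 9 is 5, 6 respectively — never all 7.
So no plan with fewer than 11 crossings exists, and this one achieves 11:
1. Engineer goes to the lab module with the beetle and the worm.  [the storage bay: the finch, the frog, the hawk, the moth, the snake | the lab module: the beetle, the worm]
2. Engineer goes back to the storage bay with the worm.  [the storage bay: the finch, the frog, the hawk, the moth, the snake, the worm | the lab module: the beetle]
3. Engineer goes to the lab module with the frog and the moth.  [the storage bay: the finch, the hawk, the snake, the worm | the lab module: the beetle, the frog, the moth]
4. Engineer goes back to the storage bay with the moth.  [the storage bay: the finch, the hawk, the moth, the snake, the worm | the lab module: the beetle, the frog]
5. Engineer goes to the lab module with the moth and the snake.  [the storage bay: the finch, the hawk, the worm | the lab module: the beetle, the frog, the moth, the snake]
6. Engineer goes back to the storage bay with the moth.  [the storage bay: the finch, the hawk, the moth, the worm | the lab module: the beetle, the frog, the snake]
7. Engineer goes to the lab module with the hawk and the moth.  [the storage bay: the finch, the worm | the lab module: the beetle, the frog, the hawk, the moth, the snake]
8. Engineer goes back to the storage bay with the moth.  [the storage bay: the finch, the moth, the worm | the lab module: the beetle, the frog, the hawk, the snake]
9. Engineer goes to the lab module with the finch and the moth.  [the storage bay: the worm | the lab module: the beetle, the finch, the frog, the hawk, the moth, the snake]
10. Engineer goes back to the storage bay with the beetle.  [the storage bay: the beetle, the worm | the lab module: the finch, the frog, the hawk, the moth, the snake]
11. Engineer goes to the lab module with the beetle and the worm.  [the storage bay: — | the lab module: the beetle, the finch, the frog, the hawk, the moth, the snake, the worm]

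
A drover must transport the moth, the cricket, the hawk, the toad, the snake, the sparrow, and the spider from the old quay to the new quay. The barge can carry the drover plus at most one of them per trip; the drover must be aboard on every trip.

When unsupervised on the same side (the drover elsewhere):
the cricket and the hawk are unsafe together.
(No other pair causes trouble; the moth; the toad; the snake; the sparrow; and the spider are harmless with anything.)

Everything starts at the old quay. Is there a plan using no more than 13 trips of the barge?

Yes

Yes — this plan uses 13 crossings (≤ 13):
1. Drover goes to the new quay with the cricket.  [the old quay: the hawk, the moth, the snake, the sparrow, the spider, the toad | the new quay: the cricket]
2. Drover goes back to the old quay alone.  [the old quay: the hawk, the moth, the snake, the sparrow, the spider, the toad | the new quay: the cricket]
3. Drover goes to the new quay with the moth.  [the old quay: the hawk, the snake, the sparrow, the spider, the toad | the new quay: the cricket, the moth]
4. Drover goes back to the old quay alone.  [the old quay: the hawk, the snake, the sparrow, the spider, the toad | the new quay: the cricket, the moth]
5. Drover goes to the new quay with the toad.  [the old quay: the hawk, the snake, the sparrow, the spider | the new quay: the cricket, the moth, the toad]
6. Drover goes back to the old quay alone.  [the old quay: the hawk, the snake, the sparrow, the spider | the new quay: the cricket, the moth, the toad]
7. Drover goes to the new quay with the snake.  [the old quay: the hawk, the sparrow, the spider | the new quay: the cricket, the moth, the snake, the toad]
8. Drover goes back to the old quay alone.  [the old quay: the hawk, the sparrow, the spider | the new quay: the cricket, the moth, the snake, the toad]
9. Drover goes to the new quay with the sparrow.  [the old quay: the hawk, the spider | the new quay: the cricket, the moth, the snake, the sparrow, the toad]
10. Drover goes back to the old quay alone.  [the old quay: the hawk, the spider | the new quay: the cricket, the moth, the snake, the sparrow, the toad]
11. Drover goes to the new quay with the spider.  [the old quay: the hawk | the new quay: the cricket, the moth, the snake, the sparrow, the spider, the toad]
12. Drover goes back to the old quay alone.  [the old quay: the hawk | the new quay: the cricket, the moth, the snake, the sparrow, the spider, the toad]
13. Drover goes to the new quay with the hawk.  [the old quay: — | the new quay: the cricket, the hawk, the moth, the snake, the sparrow, the spider, the toad]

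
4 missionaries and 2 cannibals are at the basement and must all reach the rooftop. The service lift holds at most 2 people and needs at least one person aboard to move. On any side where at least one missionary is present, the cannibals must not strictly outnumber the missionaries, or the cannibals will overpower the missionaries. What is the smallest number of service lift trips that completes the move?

9

Counting alone: each trip to the rooftop takes at most 2 across and each return brings at least 1 back, so after t trips out (and t−1 returns) at most 2t − (t−1) of the 6 are across; that first reaches 6 at t = 5, so at least 9 crossings are needed.
The plan below uses exactly 9 crossings, so it is optimal:
1. 2 cannibals → the rooftop.  (the basement: 4M 0C; the rooftop: 0M 2C)
2. 1 cannibal ← the basement.  (the basement: 4M 1C; the rooftop: 0M 1C)
3. 2 missionaries → the rooftop.  (the basement: 2M 1C; the rooftop: 2M 1C)
4. 1 cannibal ← the basement.  (the basement: 2M 2C; the rooftop: 2M 0C)
5. 2 cannibals → the rooftop.  (the basement: 2M 0C; the rooftop: 2M 2C)
6. 1 cannibal ← the basement.  (the basement: 2M 1C; the rooftop: 2M 1C)
7. 1 missionary and 1 cannibal → the rooftop.  (the basement: 1M 0C; the rooftop: 3M 2C)
8. 1 cannibal ← the basement.  (the basement: 1M 1C; the rooftop: 3M 1C)
9. 1 missionary and 1 cannibal → the rooftop.  (the basement: 0M 0C; the rooftop: 4M 2C)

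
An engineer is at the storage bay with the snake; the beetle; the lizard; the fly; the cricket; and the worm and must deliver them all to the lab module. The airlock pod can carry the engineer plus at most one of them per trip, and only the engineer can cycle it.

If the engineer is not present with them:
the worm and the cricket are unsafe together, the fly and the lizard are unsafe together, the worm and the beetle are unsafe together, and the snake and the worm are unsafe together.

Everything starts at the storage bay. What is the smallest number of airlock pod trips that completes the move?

impossible

Whatever the first load, the items left behind include a forbidden pair without the engineer. No opening move is safe, so no plan exists.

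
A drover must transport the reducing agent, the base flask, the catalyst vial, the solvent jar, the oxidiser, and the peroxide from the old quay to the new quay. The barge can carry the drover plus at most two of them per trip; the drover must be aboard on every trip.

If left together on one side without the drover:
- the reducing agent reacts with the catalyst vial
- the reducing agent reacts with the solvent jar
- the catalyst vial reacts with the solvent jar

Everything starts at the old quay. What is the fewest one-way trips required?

9

Counting alone: the drover can take at most 2 across per trip to the new quay, so moving all 6 needs at least 3 loaded trips out, with a return between consecutive ones — at least 5 crossings.
The safety rule pushes this higher. Following every safe sequence of crossings, the most of the 6 that can be at the new quay as the barge arrives there on crossings 5, 7 is 4, 5 respectively — never all 6.
So no plan with fewer than 9 crossings exists, and this one achieves 9:
1. Drover goes to the new quay with the catalyst vial and the reducing agent.
2. Drover goes back to the old quay with the reducing agent.
3. Drover goes to the new quay with the base flask and the reducing agent.
4. Drover goes back to the old quay with the reducing agent.
5. Drover goes to the new quay with the oxidiser and the reducing agent.
6. Drover goes back to the old quay with the reducing agent.
7. Drover goes to the new quay with the peroxide and the reducing agent.
8. Drover goes back to the old quay with the reducing agent.
9. Drover goes to the new quay with the reducing agent and the solvent jar.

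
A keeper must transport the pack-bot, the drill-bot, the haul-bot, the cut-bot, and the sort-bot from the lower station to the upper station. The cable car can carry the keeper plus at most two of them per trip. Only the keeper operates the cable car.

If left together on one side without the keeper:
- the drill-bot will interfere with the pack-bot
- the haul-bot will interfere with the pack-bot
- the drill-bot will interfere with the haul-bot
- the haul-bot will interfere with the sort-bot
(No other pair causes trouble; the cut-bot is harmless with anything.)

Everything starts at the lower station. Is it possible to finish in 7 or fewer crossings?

Yes

Yes — this plan uses 7 crossings (≤ 7):
1. Keeper goes to the upper station with the haul-bot and the pack-bot.
2. Keeper goes back to the lower station with the pack-bot.
3. Keeper goes to the upper station with the cut-bot and the pack-bot.
4. Keeper goes back to the lower station with the pack-bot.
5. Keeper goes to the upper station with the pack-bot and the sort-bot.
6. Keeper goes back to the lower station with the haul-bot.
7. Keeper goes to the upper station with the drill-bot and the haul-bot.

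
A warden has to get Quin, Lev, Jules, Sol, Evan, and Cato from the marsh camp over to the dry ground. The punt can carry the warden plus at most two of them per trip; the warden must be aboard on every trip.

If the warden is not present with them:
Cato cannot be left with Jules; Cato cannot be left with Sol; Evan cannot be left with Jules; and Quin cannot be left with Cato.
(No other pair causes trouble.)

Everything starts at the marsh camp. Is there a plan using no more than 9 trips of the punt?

Yes — this plan uses 7 crossings (≤ 9):
1. Warden goes to the dry ground with Cato and Jules.
2. Warden goes back to the marsh camp with Jules.
3. Warden goes to the dry ground with Jules and Quin.
4. Warden goes back to the marsh camp with Cato.
5. Warden goes to the dry ground with Lev and Sol.
6. Warden goes back to the marsh camp alone.
7. Warden goes to the dry ground with Cato and Evan.

Yes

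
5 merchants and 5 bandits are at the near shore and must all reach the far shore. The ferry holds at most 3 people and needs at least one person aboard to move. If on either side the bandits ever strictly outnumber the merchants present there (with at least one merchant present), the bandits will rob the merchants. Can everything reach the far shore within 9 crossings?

Counting alone: each trip to the far shore takes at most 3 across and each return brings at least 1 back, so after t trips out (and t−1 returns) at most 3t − (t−1) of the 10 are across; that first reaches 10 at t = 5, so at least 9 crossings are needed.
The safety rule pushes this higher. Following every safe sequence of crossings, the most of the 10 that can be at the far shore as the ferry arrives there on crossing 9 is 9 — never all 10.
So the move cannot be finished within 9 crossings. (The shortest complete plan takes 11:)
1. 2 bandits → the far shore.  (the near shore: 5M 3B; the far shore: 0M 2B)
2. 1 bandit ← the near shore.  (the near shore: 5M 4B; the far shore: 0M 1B)
3. 3 bandits → the far shore.  (the near shore: 5M 1B; the far shore: 0M 4B)
4. 1 bandit ← the near shore.  (the near shore: 5M 2B; the far shore: 0M 3B)
5. 3 merchants → the far shore.  (the near shore: 2M 2B; the far shore: 3M 3B)
6. 1 merchant and 1 bandit ← the near shore.  (the near shore: 3M 3B; the far shore: 2M 2B)
7. 3 merchants → the far shore.  (the near shore: 0M 3B; the far shore: 5M 2B)
8. 1 bandit ← the near shore.  (the near shore: 0M 4B; the far shore: 5M 1B)
9. 2 bandits → the far shore.  (the near shore: 0M 2B; the far shore: 5M 3B)
10. 1 bandit ← the near shore.  (the near shore: 0M 3B; the far shore: 5M 2B)
11. 3 bandits → the far shore.  (the near shore: 0M 0B; the far shore: 5M 5B)

No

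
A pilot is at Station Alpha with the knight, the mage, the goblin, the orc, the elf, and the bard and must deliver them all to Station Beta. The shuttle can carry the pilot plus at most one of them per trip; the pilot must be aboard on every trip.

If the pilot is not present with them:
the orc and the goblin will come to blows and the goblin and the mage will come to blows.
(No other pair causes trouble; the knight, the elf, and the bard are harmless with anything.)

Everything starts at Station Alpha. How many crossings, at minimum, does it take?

13

Counting alone: the pilot can take at most 1 across per trip to Station Beta, so moving all 6 needs at least 6 loaded trips out, with a return between consecutive ones — at least 11 crossings.
The safety rule pushes this higher. Following every safe sequence of crossings, the most of the 6 that can be at Station Beta as the shuttle arrives there on crossing 11 is 5 — never all 6.
So no plan with fewer than 13 crossings exists, and this one achieves 13:
1. Pilot goes to Station Beta with the goblin.
2. Pilot goes back to Station Alpha alone.
3. Pilot goes to Station Beta with the knight.
4. Pilot goes back to Station Alpha alone.
5. Pilot goes to Station Beta with the mage.
6. Pilot goes back to Station Alpha with the goblin.
7. Pilot goes to Station Beta with the orc.
8. Pilot goes back to Station Alpha alone.
9. Pilot goes to Station Beta with the elf.
10. Pilot goes back to Station Alpha alone.
11. Pilot goes to Station Beta with the bard.
12. Pilot goes back to Station Alpha alone.
13. Pilot goes to Station Beta with the goblin.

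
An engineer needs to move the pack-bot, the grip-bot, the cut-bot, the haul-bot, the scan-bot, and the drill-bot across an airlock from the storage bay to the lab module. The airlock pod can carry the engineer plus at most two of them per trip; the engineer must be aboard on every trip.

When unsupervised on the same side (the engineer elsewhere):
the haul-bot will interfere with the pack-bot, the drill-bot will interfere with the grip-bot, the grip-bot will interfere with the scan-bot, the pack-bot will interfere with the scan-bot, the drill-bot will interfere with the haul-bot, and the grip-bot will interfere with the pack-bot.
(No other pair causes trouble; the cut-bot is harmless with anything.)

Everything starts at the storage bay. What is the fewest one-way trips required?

Whatever the first load, the items left behind include a forbidden pair without the engineer. No opening move is safe, so no plan exists.

impossible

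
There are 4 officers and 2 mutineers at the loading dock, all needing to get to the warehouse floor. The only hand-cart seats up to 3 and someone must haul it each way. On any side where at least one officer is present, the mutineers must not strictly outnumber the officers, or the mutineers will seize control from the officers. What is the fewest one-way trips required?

5

Counting alone: each trip to the warehouse floor takes at most 3 across and each return brings at least 1 back, so after t trips out (and t−1 returns) at most 3t − (t−1) of the 6 are across; that first reaches 6 at t = 3, so at least 5 crossings are needed.
The plan below uses exactly 5 crossings, so it is optimal:
1. 2 mutineers → the warehouse floor.  (the loading dock: 4O 0M; the warehouse floor: 0O 2M)
2. 1 mutineer ← the loading dock.  (the loading dock: 4O 1M; the warehouse floor: 0O 1M)
3. 2 officers and 1 mutineer → the warehouse floor.  (the loading dock: 2O 0M; the warehouse floor: 2O 2M)
4. 1 mutineer ← the loading dock.  (the loading dock: 2O 1M; the warehouse floor: 2O 1M)
5. 2 officers and 1 mutineer → the warehouse floor.  (the loading dock: 0O 0M; the warehouse floor: 4O 2M)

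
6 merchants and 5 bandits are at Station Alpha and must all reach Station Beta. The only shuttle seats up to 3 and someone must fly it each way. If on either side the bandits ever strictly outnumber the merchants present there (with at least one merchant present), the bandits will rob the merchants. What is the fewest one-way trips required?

Counting alone: each trip to Station Beta takes at most 3 across and each return brings at least 1 back, so after t trips out (and t−1 returns) at most 3t − (t−1) of the 11 are across; that first reaches 11 at t = 5, so at least 9 crossings are needed.
The plan below uses exactly 9 crossings, so it is optimal:
1. 3 bandits → Station Beta.  (Station Alpha: 6M 2B; Station Beta: 0M 3B)
2. 1 bandit ← Station Alpha.  (Station Alpha: 6M 3B; Station Beta: 0M 2B)
3. 3 merchants → Station Beta.  (Station Alpha: 3M 3B; Station Beta: 3M 2B)
4. 1 merchant ← Station Alpha.  (Station Alpha: 4M 3B; Station Beta: 2M 2B)
5. 2 merchants and 1 bandit → Station Beta.  (Station Alpha: 2M 2B; Station Beta: 4M 3B)
6. 1 merchant ← Station Alpha.  (Station Alpha: 3M 2B; Station Beta: 3M 3B)
7. 2 merchants and 1 bandit → Station Beta.  (Station Alpha: 1M 1B; Station Beta: 5M 4B)
8. 1 merchant ← Station Alpha.  (Station Alpha: 2M 1B; Station Beta: 4M 4B)
9. 2 merchants and 1 bandit → Station Beta.  (Station Alpha: 0M 0B; Station Beta: 6M 5B)

9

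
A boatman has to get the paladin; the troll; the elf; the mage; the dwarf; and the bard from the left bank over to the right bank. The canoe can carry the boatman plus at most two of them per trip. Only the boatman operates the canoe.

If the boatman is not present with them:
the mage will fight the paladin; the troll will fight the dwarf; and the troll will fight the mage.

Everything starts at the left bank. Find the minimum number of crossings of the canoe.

5

Counting alone: the boatman can take at most 2 across per trip to the right bank, so moving all 6 needs at least 3 loaded trips out, with a return between consecutive ones — at least 5 crossings.
The plan below uses exactly 5 crossings, so it is optimal:
1. Boatman goes to the right bank with the paladin and the troll.
2. Boatman goes back to the left bank alone.
3. Boatman goes to the right bank with the bard and the elf.
4. Boatman goes back to the left bank alone.
5. Boatman goes to the right bank with the dwarf and the mage.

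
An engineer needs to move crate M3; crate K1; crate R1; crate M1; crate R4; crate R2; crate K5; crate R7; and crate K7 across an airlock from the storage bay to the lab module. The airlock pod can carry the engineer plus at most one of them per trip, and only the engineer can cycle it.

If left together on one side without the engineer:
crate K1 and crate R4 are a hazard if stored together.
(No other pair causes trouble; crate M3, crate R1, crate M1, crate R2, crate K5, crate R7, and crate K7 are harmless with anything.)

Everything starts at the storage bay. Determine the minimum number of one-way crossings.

17

Counting alone: the engineer can take at most 1 across per trip to the lab module, so moving all 9 needs at least 9 loaded trips out, with a return between consecutive ones — at least 17 crossings.
The plan below uses exactly 17 crossings, so it is optimal:
1. Engineer goes to the lab module with crate K1.
2. Engineer goes back to the storage bay alone.
3. Engineer goes to the lab module with crate M3.
4. Engineer goes back to the storage bay alone.
5. Engineer goes to the lab module with crate R1.
6. Engineer goes back to the storage bay alone.
7. Engineer goes to the lab module with crate M1.
8. Engineer goes back to the storage bay alone.
9. Engineer goes to the lab module with crate R2.
10. Engineer goes back to the storage bay alone.
11. Engineer goes to the lab module with crate K5.
12. Engineer goes back to the storage bay alone.
13. Engineer goes to the lab module with crate R7.
14. Engineer goes back to the storage bay alone.
15. Engineer goes to the lab module with crate K7.
16. Engineer goes back to the storage bay alone.
17. Engineer goes to the lab module with crate R4.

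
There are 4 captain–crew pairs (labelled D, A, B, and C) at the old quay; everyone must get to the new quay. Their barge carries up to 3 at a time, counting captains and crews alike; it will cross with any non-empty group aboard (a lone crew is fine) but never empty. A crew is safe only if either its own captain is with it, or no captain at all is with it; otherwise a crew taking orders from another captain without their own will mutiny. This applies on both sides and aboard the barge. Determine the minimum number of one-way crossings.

9

Counting alone: each trip to the new quay takes at most 3 across and each return brings at least 1 back, so after t trips out (and t−1 returns) at most 3t − (t−1) of the 8 are across; that first reaches 8 at t = 4, so at least 7 crossings are needed.
The safety rule pushes this higher. Following every safe sequence of crossings, the most of the 8 that can be at the new quay as the barge arrives there on crossing 7 is 7 — never all 8.
So no plan with fewer than 9 crossings exists, and this one achieves 9:
1. captain D and crew D cross → the new quay.
2. captain D crosses ← the old quay.
3. captain A, captain D, and crew A cross → the new quay.
4. captain D and crew D cross ← the old quay.
5. captain B, captain C, and captain D cross → the new quay.
6. crew A crosses ← the old quay.
7. crew A and crew D cross → the new quay.
8. crew D crosses ← the old quay.
9. crew B, crew C, and crew D cross → the new quay.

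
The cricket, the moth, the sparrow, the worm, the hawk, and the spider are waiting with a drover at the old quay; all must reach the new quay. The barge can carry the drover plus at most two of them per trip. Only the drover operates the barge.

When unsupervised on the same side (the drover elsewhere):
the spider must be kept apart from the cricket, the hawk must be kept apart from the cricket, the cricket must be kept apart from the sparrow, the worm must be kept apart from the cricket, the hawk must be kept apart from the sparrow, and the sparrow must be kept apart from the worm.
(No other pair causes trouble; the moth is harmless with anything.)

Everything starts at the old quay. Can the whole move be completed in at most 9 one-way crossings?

Yes — this plan uses 9 crossings (≤ 9):
1. Drover goes to the new quay with the cricket and the sparrow.
2. Drover goes back to the old quay with the cricket.
3. Drover goes to the new quay with the cricket and the moth.
4. Drover goes back to the old quay with the cricket.
5. Drover goes to the new quay with the cricket and the spider.
6. Drover goes back to the old quay with the cricket.
7. Drover goes to the new quay with the hawk and the worm.
8. Drover goes back to the old quay with the sparrow.
9. Drover goes to the new quay with the cricket and the sparrow.

Yes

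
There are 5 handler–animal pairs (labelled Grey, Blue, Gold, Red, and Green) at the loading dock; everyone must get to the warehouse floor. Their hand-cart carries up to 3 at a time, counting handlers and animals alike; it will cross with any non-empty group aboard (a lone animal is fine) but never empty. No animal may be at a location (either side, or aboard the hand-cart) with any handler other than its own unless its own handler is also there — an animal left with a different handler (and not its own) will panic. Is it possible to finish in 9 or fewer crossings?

Counting alone: each trip to the warehouse floor takes at most 3 across and each return brings at least 1 back, so after t trips out (and t−1 returns) at most 3t − (t−1) of the 10 are across; that first reaches 10 at t = 5, so at least 9 crossings are needed.
The safety rule pushes this higher. Following every safe sequence of crossings, the most of the 10 that can be at the warehouse floor as the hand-cart arrives there on crossing 9 is 9 — never all 10.
So the move cannot be finished within 9 crossings. (The shortest complete plan takes 11:)
1. animal Grey and handler Grey cross → the warehouse floor.
2. handler Grey crosses ← the loading dock.
3. animal Blue, animal Gold, and animal Red cross → the warehouse floor.
4. animal Grey crosses ← the loading dock.
5. handler Blue, handler Gold, and handler Red cross → the warehouse floor.
6. animal Blue and handler Blue cross ← the loading dock.
7. handler Blue, handler Green, and handler Grey cross → the warehouse floor.
8. animal Gold crosses ← the loading dock.
9. animal Blue and animal Grey cross → the warehouse floor.
10. animal Grey crosses ← the loading dock.
11. animal Gold, animal Green, and animal Grey cross → the warehouse floor.

No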